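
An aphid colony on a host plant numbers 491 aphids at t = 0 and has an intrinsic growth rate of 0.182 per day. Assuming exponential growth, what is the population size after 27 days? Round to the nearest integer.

66866 aphids

N(t) = N₀·e^(rt) = 491 × e^(0.182×27) = 491 × e^4.914.
e^4.914 ≈ 136.18, so N ≈ 491 × 136.18 = 66865.9.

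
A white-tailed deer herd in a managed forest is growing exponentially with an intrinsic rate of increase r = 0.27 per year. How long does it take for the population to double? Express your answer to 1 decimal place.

Doubling time t_d = ln(2)/r = 0.6931/0.27 = 2.5672.

2.6 years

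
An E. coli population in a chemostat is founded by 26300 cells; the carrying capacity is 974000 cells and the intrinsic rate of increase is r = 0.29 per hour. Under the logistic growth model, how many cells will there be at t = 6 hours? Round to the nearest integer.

A = (K − N₀)/N₀ = (974000 − 26300)/26300 = 36.034.
N(t) = K/(1 + A·e^(−rt)) = 974000/(1 + 36.034×e^(−0.29×6)).
e^(−1.74) = 0.17552; denominator = 1 + 36.034×0.17552 = 7.3247.
N = 974000/7.3247 = 132974.

132974 cells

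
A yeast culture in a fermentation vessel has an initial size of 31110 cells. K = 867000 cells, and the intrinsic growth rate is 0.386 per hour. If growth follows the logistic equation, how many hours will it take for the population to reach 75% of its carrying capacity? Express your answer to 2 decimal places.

A = (K − N₀)/N₀ = (867000 − 31110)/31110 = 26.869.
Solve 867000/(1 + 26.869·e^(−0.386t)) = 650250: 1 + 26.869·e^(−0.386t) = 1.3333, so e^(−0.386t) = 0.0124059.
−0.386·t = ln(0.0124059) = -4.3896, so t = 4.3896/0.386 = 11.372.

11.37 hours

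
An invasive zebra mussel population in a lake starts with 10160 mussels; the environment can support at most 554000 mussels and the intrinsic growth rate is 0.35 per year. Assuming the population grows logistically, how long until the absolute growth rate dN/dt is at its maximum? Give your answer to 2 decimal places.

Logistic growth is fastest at N = K/2 = 277000.
A = (K − N₀)/N₀ = 53.528. Set K/(1 + A·e^(−rt)) = K/2 → A·e^(−rt) = 1.
e^(−0.35t) = 1/53.528 = 0.018682, so t = ln(53.528)/0.35 = 3.9802/0.35 = 11.372.

11.37 years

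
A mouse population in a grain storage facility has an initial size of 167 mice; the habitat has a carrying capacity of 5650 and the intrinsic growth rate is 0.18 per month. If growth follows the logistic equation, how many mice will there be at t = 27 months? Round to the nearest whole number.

A = (K − N₀)/N₀ = (5650 − 167)/167 = 32.832.
N(t) = K/(1 + A·e^(−rt)) = 5650/(1 + 32.832×e^(−0.18×27)).
e^(−4.86) = 0.0077505; denominator = 1 + 32.832×0.0077505 = 1.2545.
N = 5650/1.2545 = 4503.91.

4504 mice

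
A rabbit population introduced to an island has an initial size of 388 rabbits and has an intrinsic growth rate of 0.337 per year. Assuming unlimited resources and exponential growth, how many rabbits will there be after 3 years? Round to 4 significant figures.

N(t) = N₀·e^(rt) = 388 × e^(0.337×3) = 388 × e^1.011.
e^1.011 ≈ 2.7483, so N ≈ 388 × 2.7483 = 1066.36.

1066 rabbits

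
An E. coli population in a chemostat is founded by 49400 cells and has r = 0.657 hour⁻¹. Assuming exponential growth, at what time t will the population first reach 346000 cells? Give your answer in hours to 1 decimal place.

Set N₀·e^(rt) = 346000: e^(0.657·t) = 346000/49400 = 7.004.
0.657·t = ln(7.004) = 1.9465, so t = 1.9465/0.657 = 2.9627.

3.0 hours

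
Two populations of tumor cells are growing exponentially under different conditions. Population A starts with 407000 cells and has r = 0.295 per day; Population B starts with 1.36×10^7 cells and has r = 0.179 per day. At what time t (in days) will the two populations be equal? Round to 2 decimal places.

30.25 days

Set 407000·e^(0.295t) = 1.36×10^7·e^(0.179t).
e^((0.295 − 0.179)t) = 1.36×10^7/407000 → e^(0.116·t) = 33.415.
0.116·t = ln(33.415) = 3.509, so t = 3.509/0.116 = 30.25.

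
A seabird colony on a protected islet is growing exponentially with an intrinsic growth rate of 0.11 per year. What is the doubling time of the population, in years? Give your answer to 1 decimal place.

6.3 years

Doubling time t_d = ln(2)/r = 0.6931/0.11 = 6.3013.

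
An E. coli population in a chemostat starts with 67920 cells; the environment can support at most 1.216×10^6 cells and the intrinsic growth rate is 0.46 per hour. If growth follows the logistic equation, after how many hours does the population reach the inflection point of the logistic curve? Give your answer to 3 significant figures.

6.15 hours

Logistic growth is fastest at N = K/2 = 608000.
A = (K − N₀)/N₀ = 16.903. Set K/(1 + A·e^(−rt)) = K/2 → A·e^(−rt) = 1.
e^(−0.46t) = 1/16.903 = 0.0591596, so t = ln(16.903)/0.46 = 2.8275/0.46 = 6.1468.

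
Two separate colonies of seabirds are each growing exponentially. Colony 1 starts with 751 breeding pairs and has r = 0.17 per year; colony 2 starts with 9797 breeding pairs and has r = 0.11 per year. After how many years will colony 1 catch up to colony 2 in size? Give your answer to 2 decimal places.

Set 751·e^(0.17t) = 9797·e^(0.11t).
e^((0.17 − 0.11)t) = 9797/751 → e^(0.06·t) = 13.045.
0.06·t = ln(13.045) = 2.5684, so t = 2.5684/0.06 = 42.807.

42.81 years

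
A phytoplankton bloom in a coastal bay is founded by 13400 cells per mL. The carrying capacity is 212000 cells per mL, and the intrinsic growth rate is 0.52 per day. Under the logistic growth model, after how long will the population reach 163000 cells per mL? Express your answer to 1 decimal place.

A = (K − N₀)/N₀ = (212000 − 13400)/13400 = 14.821.
Solve 212000/(1 + 14.821·e^(−0.52t)) = 163000: 1 + 14.821·e^(−0.52t) = 1.3006, so e^(−0.52t) = 0.0202831.
−0.52·t = ln(0.0202831) = -3.898, so t = 3.898/0.52 = 7.4961.

7.5 days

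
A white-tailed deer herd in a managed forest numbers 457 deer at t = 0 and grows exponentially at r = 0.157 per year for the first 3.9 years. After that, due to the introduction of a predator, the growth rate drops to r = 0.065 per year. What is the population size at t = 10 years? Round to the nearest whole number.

1253 deer

Phase 1: N(3.9) = 457·e^(0.157×3.9) = 457·e^0.6123 = 843.014.
Phase 2 runs for 10 − 3.9 = 6.1 years at r = 0.065.
N(10) = 843.014·e^(0.065×6.1) = 843.014·e^0.3965 = 1253.23.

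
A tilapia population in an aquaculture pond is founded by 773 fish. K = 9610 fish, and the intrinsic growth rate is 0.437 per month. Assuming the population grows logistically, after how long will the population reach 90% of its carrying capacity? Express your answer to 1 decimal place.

10.6 months

A = (K − N₀)/N₀ = (9610 − 773)/773 = 11.432.
Solve 9610/(1 + 11.432·e^(−0.437t)) = 8649: 1 + 11.432·e^(−0.437t) = 1.1111, so e^(−0.437t) = 0.00971924.
−0.437·t = ln(0.00971924) = -4.6336, so t = 4.6336/0.437 = 10.603.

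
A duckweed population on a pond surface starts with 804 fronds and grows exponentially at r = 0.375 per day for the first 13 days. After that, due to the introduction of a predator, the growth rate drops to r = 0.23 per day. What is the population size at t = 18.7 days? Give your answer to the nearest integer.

Phase 1: N(13) = 804·e^(0.375×13) = 804·e^4.875 = 105303.
Phase 2 runs for 18.7 − 13 = 5.7 days at r = 0.23.
N(18.7) = 105303·e^(0.23×5.7) = 105303·e^1.311 = 390662.

390662 fronds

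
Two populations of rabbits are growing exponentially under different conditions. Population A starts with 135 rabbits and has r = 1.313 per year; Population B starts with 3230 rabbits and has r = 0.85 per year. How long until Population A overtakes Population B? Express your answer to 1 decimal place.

6.9 years

Set 135·e^(1.313t) = 3230·e^(0.85t).
e^((1.313 − 0.85)t) = 3230/135 → e^(0.463·t) = 23.926.
0.463·t = ln(23.926) = 3.175, so t = 3.175/0.463 = 6.8574.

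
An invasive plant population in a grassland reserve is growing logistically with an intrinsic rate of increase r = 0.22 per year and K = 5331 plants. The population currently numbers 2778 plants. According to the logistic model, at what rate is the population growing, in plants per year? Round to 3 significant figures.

293 plants per year

dN/dt = rN(1 − N/K) = 0.22 × 2778 × (1 − 2778/5331).
1 − 2778/5331 = 0.4789; dN/dt = 0.22 × 2778 × 0.4789 = 292.68.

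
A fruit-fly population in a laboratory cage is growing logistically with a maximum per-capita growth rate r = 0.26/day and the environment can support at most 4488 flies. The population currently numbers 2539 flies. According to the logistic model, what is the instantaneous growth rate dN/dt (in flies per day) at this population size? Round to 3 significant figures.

287 flies per day

dN/dt = rN(1 − N/K) = 0.26 × 2539 × (1 − 2539/4488).
1 − 2539/4488 = 0.43427; dN/dt = 0.26 × 2539 × 0.43427 = 286.68.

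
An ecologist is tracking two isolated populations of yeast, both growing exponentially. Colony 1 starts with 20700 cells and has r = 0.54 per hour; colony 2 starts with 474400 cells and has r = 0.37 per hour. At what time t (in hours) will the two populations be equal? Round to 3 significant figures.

18.4 hours

Set 20700·e^(0.54t) = 474400·e^(0.37t).
e^((0.54 − 0.37)t) = 474400/20700 → e^(0.17·t) = 22.918.
0.17·t = ln(22.918) = 3.1319, so t = 3.1319/0.17 = 18.423.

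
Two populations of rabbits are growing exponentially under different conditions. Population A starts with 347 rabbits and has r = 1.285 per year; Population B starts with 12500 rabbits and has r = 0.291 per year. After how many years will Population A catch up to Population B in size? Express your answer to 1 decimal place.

3.6 years

Set 347·e^(1.285t) = 12500·e^(0.291t).
e^((1.285 − 0.291)t) = 12500/347 → e^(0.994·t) = 36.023.
0.994·t = ln(36.023) = 3.5842, so t = 3.5842/0.994 = 3.6058.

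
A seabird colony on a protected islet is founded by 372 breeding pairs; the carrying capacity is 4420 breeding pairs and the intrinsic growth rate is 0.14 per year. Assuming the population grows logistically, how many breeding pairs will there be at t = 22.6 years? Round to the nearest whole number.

A = (K − N₀)/N₀ = (4420 − 372)/372 = 10.882.
N(t) = K/(1 + A·e^(−rt)) = 4420/(1 + 10.882×e^(−0.14×22.6)).
e^(−3.164) = 0.042256; denominator = 1 + 10.882×0.042256 = 1.4598.
N = 4420/1.4598 = 3027.77.

3028 breeding pairs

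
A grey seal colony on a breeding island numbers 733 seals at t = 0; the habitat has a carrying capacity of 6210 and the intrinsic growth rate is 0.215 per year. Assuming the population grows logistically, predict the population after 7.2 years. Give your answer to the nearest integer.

2399 seals

A = (K − N₀)/N₀ = (6210 − 733)/733 = 7.472.
N(t) = K/(1 + A·e^(−rt)) = 6210/(1 + 7.472×e^(−0.215×7.2)).
e^(−1.548) = 0.21267; denominator = 1 + 7.472×0.21267 = 2.5891.
N = 6210/2.5891 = 2398.52.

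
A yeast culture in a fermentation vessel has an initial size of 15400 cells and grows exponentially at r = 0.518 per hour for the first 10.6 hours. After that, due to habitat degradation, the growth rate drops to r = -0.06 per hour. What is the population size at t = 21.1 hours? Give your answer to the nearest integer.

Phase 1: N(10.6) = 15400·e^(0.518×10.6) = 15400·e^5.491 = 3.733747×10^6.
Phase 2 runs for 21.1 − 10.6 = 10.5 hours at r = -0.06.
N(21.1) = 3.733747×10^6·e^(-0.06×10.5) = 3.733747×10^6·e^-0.63 = 1.988563×10^6.

1988563 cells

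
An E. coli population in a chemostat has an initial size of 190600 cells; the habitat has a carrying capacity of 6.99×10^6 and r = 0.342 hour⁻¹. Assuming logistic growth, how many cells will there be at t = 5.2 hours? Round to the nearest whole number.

994937 cells

A = (K − N₀)/N₀ = (6.99×10^6 − 190600)/190600 = 35.674.
N(t) = K/(1 + A·e^(−rt)) = 6.99×10^6/(1 + 35.674×e^(−0.342×5.2)).
e^(−1.778) = 0.16891; denominator = 1 + 35.674×0.16891 = 7.0256.
N = 6.99×10^6/7.0256 = 994937.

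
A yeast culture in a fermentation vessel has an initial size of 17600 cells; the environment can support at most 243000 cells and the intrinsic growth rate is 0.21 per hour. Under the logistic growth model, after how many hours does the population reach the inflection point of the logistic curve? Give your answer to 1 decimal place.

12.1 hours

Logistic growth is fastest at N = K/2 = 121500.
A = (K − N₀)/N₀ = 12.807. Set K/(1 + A·e^(−rt)) = K/2 → A·e^(−rt) = 1.
e^(−0.21t) = 1/12.807 = 0.0780834, so t = ln(12.807)/0.21 = 2.55/0.21 = 12.143.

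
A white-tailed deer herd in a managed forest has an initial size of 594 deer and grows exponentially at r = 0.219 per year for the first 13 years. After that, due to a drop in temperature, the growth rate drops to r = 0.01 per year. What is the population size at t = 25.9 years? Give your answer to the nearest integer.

Phase 1: N(13) = 594·e^(0.219×13) = 594·e^2.847 = 10238.2.
Phase 2 runs for 25.9 − 13 = 12.9 years at r = 0.01.
N(25.9) = 10238.2·e^(0.01×12.9) = 10238.2·e^0.129 = 11647.9.

11648 deer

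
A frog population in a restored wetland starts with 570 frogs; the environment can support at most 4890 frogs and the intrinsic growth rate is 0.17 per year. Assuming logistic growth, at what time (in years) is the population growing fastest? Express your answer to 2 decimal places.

11.91 years

Logistic growth is fastest at N = K/2 = 2445.
A = (K − N₀)/N₀ = 7.5789. Set K/(1 + A·e^(−rt)) = K/2 → A·e^(−rt) = 1.
e^(−0.17t) = 1/7.5789 = 0.131944, so t = ln(7.5789)/0.17 = 2.0254/0.17 = 11.914.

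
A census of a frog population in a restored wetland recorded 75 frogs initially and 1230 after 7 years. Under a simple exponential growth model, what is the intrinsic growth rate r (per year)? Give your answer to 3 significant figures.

From N(t) = N₀·e^(rt): e^(r·7) = 1230/75 = 16.4.
r·7 = ln(16.4) = 2.7973, so r = 2.7973/7 = 0.39961.

0.400 per year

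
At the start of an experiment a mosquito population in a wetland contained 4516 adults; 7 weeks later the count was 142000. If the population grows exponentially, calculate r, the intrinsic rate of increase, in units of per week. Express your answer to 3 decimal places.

From N(t) = N₀·e^(rt): e^(r·7) = 142000/4516 = 31.444.
r·7 = ln(31.444) = 3.4482, so r = 3.4482/7 = 0.4926.

0.493 per week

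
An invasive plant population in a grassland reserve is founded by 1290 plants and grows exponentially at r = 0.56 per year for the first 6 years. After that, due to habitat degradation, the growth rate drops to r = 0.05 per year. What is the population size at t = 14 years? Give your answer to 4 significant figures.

55400 plants

Phase 1: N(6) = 1290·e^(0.56×6) = 1290·e^3.36 = 37138.1.
Phase 2 runs for 14 − 6 = 8 years at r = 0.05.
N(14) = 37138.1·e^(0.05×8) = 37138.1·e^0.4 = 55403.5.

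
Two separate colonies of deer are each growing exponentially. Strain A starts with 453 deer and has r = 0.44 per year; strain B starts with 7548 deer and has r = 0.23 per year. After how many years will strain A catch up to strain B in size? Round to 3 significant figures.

13.4 years

Set 453·e^(0.44t) = 7548·e^(0.23t).
e^((0.44 − 0.23)t) = 7548/453 → e^(0.21·t) = 16.662.
0.21·t = ln(16.662) = 2.8131, so t = 2.8131/0.21 = 13.396.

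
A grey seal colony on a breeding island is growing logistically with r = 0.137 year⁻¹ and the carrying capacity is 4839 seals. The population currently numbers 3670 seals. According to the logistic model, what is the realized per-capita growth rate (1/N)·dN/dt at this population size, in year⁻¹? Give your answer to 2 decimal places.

0.03 per year

(1/N)·dN/dt = r(1 − N/K) = 0.137 × (1 − 3670/4839).
= 0.137 × 0.24158 = 0.033096.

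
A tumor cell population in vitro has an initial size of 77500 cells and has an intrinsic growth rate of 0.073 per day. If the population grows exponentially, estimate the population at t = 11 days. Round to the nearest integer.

N(t) = N₀·e^(rt) = 77500 × e^(0.073×11) = 77500 × e^0.803.
e^0.803 ≈ 2.2322, so N ≈ 77500 × 2.2322 = 172998.

172998 cells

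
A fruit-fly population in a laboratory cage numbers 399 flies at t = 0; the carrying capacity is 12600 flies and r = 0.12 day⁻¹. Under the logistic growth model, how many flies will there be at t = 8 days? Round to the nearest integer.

991 flies

A = (K − N₀)/N₀ = (12600 − 399)/399 = 30.579.
N(t) = K/(1 + A·e^(−rt)) = 12600/(1 + 30.579×e^(−0.12×8)).
e^(−0.96) = 0.38289; denominator = 1 + 30.579×0.38289 = 12.708.
N = 12600/12.708 = 991.465.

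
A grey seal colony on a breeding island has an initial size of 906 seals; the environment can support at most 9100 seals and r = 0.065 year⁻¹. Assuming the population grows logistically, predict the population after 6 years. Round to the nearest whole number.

1277 seals

A = (K − N₀)/N₀ = (9100 − 906)/906 = 9.0442.
N(t) = K/(1 + A·e^(−rt)) = 9100/(1 + 9.0442×e^(−0.065×6)).
e^(−0.39) = 0.67706; denominator = 1 + 9.0442×0.67706 = 7.1234.
N = 9100/7.1234 = 1277.48.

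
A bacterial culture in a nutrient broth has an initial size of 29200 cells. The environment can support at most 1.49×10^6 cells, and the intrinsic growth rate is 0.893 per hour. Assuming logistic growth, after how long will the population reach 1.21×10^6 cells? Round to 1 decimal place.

A = (K − N₀)/N₀ = (1.49×10^6 − 29200)/29200 = 50.027.
Solve 1.49×10^6/(1 + 50.027·e^(−0.893t)) = 1.21×10^6: 1 + 50.027·e^(−0.893t) = 1.2314, so e^(−0.893t) = 0.00462556.
−0.893·t = ln(0.00462556) = -5.3762, so t = 5.3762/0.893 = 6.0203.

6.0 hours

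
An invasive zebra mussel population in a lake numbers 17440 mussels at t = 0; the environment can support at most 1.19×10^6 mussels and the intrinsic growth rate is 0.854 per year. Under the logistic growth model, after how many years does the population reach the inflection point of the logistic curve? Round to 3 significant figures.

Logistic growth is fastest at N = K/2 = 595000.
A = (K − N₀)/N₀ = 67.234. Set K/(1 + A·e^(−rt)) = K/2 → A·e^(−rt) = 1.
e^(−0.854t) = 1/67.234 = 0.0148734, so t = ln(67.234)/0.854 = 4.2082/0.854 = 4.9276.

4.93 years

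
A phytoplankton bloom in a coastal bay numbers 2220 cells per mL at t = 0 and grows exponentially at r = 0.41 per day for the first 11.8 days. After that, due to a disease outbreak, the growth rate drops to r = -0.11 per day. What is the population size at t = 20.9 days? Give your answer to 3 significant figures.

103000 cells per mL

Phase 1: N(11.8) = 2220·e^(0.41×11.8) = 2220·e^4.838 = 280201.
Phase 2 runs for 20.9 − 11.8 = 9.1 days at r = -0.11.
N(20.9) = 280201·e^(-0.11×9.1) = 280201·e^-1.001 = 102977.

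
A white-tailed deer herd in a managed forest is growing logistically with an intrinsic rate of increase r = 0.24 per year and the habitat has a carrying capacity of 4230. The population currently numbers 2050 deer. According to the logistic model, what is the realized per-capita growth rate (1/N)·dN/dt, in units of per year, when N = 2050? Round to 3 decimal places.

(1/N)·dN/dt = r(1 − N/K) = 0.24 × (1 − 2050/4230).
= 0.24 × 0.51537 = 0.12369.

0.124 per year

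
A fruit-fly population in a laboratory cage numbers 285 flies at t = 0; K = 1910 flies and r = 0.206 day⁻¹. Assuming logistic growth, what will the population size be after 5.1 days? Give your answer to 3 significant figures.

638 flies

A = (K − N₀)/N₀ = (1910 − 285)/285 = 5.7018.
N(t) = K/(1 + A·e^(−rt)) = 1910/(1 + 5.7018×e^(−0.206×5.1)).
e^(−1.051) = 0.34973; denominator = 1 + 5.7018×0.34973 = 2.9941.
N = 1910/2.9941 = 637.929.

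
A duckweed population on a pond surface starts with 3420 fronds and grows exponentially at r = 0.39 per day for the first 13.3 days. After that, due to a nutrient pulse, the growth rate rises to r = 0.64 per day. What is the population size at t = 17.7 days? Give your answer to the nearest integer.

10225507 fronds

Phase 1: N(13.3) = 3420·e^(0.39×13.3) = 3420·e^5.187 = 611944.
Phase 2 runs for 17.7 − 13.3 = 4.4 days at r = 0.64.
N(17.7) = 611944·e^(0.64×4.4) = 611944·e^2.816 = 1.022551×10^7.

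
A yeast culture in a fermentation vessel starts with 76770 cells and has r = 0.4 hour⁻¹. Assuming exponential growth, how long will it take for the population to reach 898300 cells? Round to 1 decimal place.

6.1 hours

Set N₀·e^(rt) = 898300: e^(0.4·t) = 898300/76770 = 11.701.
0.4·t = ln(11.701) = 2.4597, so t = 2.4597/0.4 = 6.1492.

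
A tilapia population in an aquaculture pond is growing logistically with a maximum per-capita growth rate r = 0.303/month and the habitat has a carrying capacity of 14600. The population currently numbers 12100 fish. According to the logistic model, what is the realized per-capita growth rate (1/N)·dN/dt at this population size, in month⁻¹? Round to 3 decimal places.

(1/N)·dN/dt = r(1 − N/K) = 0.303 × (1 − 12100/14600).
= 0.303 × 0.17123 = 0.051884.

0.052 per month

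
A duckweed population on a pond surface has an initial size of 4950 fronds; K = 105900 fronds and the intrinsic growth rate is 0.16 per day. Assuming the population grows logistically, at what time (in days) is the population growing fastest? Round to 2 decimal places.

18.85 days

Logistic growth is fastest at N = K/2 = 52950.
A = (K − N₀)/N₀ = 20.394. Set K/(1 + A·e^(−rt)) = K/2 → A·e^(−rt) = 1.
e^(−0.16t) = 1/20.394 = 0.0490342, so t = ln(20.394)/0.16 = 3.0152/0.16 = 18.845.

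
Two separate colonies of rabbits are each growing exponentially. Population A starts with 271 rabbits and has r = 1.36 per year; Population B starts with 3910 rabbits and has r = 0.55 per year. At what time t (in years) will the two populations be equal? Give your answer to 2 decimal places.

Set 271·e^(1.36t) = 3910·e^(0.55t).
e^((1.36 − 0.55)t) = 3910/271 → e^(0.81·t) = 14.428.
0.81·t = ln(14.428) = 2.6692, so t = 2.6692/0.81 = 3.2953.

3.30 years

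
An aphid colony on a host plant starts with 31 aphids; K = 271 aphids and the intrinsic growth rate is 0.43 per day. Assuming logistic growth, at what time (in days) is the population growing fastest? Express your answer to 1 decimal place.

4.8 days

Logistic growth is fastest at N = K/2 = 135.5.
A = (K − N₀)/N₀ = 7.7419. Set K/(1 + A·e^(−rt)) = K/2 → A·e^(−rt) = 1.
e^(−0.43t) = 1/7.7419 = 0.129167, so t = ln(7.7419)/0.43 = 2.0467/0.43 = 4.7597.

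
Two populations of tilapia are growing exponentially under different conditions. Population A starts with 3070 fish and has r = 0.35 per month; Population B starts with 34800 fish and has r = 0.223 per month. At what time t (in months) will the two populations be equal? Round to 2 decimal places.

19.12 months

Set 3070·e^(0.35t) = 34800·e^(0.223t).
e^((0.35 − 0.223)t) = 34800/3070 → e^(0.127·t) = 11.336.
0.127·t = ln(11.336) = 2.4279, so t = 2.4279/0.127 = 19.118.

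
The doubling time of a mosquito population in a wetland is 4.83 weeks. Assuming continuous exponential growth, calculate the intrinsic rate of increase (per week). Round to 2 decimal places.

0.14 per week

r = ln(2)/t_d = 0.6931/4.83 = 0.14351.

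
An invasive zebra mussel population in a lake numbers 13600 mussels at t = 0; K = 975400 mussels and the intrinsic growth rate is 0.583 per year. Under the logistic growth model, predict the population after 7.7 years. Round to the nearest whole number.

543627 mussels

A = (K − N₀)/N₀ = (975400 − 13600)/13600 = 70.721.
N(t) = K/(1 + A·e^(−rt)) = 975400/(1 + 70.721×e^(−0.583×7.7)).
e^(−4.489) = 0.011231; denominator = 1 + 70.721×0.011231 = 1.7942.
N = 975400/1.7942 = 543627.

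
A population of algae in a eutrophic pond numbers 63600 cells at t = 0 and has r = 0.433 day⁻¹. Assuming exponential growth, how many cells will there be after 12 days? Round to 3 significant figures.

N(t) = N₀·e^(rt) = 63600 × e^(0.433×12) = 63600 × e^5.196.
e^5.196 ≈ 180.55, so N ≈ 63600 × 180.55 = 1.148289×10^7.

11500000 cells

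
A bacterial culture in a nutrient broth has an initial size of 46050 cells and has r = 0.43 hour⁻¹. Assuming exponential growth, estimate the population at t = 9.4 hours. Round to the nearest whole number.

N(t) = N₀·e^(rt) = 46050 × e^(0.43×9.4) = 46050 × e^4.042.
e^4.042 ≈ 56.94, so N ≈ 46050 × 56.94 = 2.622092×10^6.

2622092 cells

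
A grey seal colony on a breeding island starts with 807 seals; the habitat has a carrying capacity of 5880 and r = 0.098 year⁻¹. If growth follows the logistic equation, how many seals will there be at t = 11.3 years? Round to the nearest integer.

1911 seals

A = (K − N₀)/N₀ = (5880 − 807)/807 = 6.2862.
N(t) = K/(1 + A·e^(−rt)) = 5880/(1 + 6.2862×e^(−0.098×11.3)).
e^(−1.107) = 0.33042; denominator = 1 + 6.2862×0.33042 = 3.0771.
N = 5880/3.0771 = 1910.9.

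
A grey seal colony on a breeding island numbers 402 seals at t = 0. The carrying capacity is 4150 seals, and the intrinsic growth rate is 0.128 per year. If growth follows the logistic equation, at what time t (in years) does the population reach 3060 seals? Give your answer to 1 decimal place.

A = (K − N₀)/N₀ = (4150 − 402)/402 = 9.3234.
Solve 4150/(1 + 9.3234·e^(−0.128t)) = 3060: 1 + 9.3234·e^(−0.128t) = 1.3562, so e^(−0.128t) = 0.038206.
−0.128·t = ln(0.038206) = -3.2648, so t = 3.2648/0.128 = 25.506.

25.5 years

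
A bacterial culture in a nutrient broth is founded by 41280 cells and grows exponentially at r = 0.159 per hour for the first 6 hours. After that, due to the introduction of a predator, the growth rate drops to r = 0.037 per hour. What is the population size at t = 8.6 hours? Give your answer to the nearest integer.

117987 cells

Phase 1: N(6) = 41280·e^(0.159×6) = 41280·e^0.954 = 107166.
Phase 2 runs for 8.6 − 6 = 2.6 hours at r = 0.037.
N(8.6) = 107166·e^(0.037×2.6) = 107166·e^0.0962 = 117987.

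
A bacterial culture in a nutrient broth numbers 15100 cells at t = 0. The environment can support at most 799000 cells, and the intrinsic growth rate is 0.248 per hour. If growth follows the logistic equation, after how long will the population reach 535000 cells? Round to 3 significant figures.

A = (K − N₀)/N₀ = (799000 − 15100)/15100 = 51.914.
Solve 799000/(1 + 51.914·e^(−0.248t)) = 535000: 1 + 51.914·e^(−0.248t) = 1.4935, so e^(−0.248t) = 0.00950531.
−0.248·t = ln(0.00950531) = -4.6559, so t = 4.6559/0.248 = 18.774.

18.8 hours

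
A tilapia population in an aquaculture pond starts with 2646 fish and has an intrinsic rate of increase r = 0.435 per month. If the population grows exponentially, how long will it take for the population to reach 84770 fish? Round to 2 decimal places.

7.97 months

Set N₀·e^(rt) = 84770: e^(0.435·t) = 84770/2646 = 32.037.
0.435·t = ln(32.037) = 3.4669, so t = 3.4669/0.435 = 7.9699.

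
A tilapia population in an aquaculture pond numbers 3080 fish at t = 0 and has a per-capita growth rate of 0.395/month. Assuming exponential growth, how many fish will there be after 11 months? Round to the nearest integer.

N(t) = N₀·e^(rt) = 3080 × e^(0.395×11) = 3080 × e^4.345.
e^4.345 ≈ 77.092, so N ≈ 3080 × 77.092 = 237443.

237443 fish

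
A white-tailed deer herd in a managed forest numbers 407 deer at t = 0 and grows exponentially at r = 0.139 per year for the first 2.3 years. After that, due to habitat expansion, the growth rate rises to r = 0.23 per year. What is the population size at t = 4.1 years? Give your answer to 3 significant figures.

Phase 1: N(2.3) = 407·e^(0.139×2.3) = 407·e^0.3197 = 560.323.
Phase 2 runs for 4.1 − 2.3 = 1.8 years at r = 0.23.
N(4.1) = 560.323·e^(0.23×1.8) = 560.323·e^0.414 = 847.688.

848 deer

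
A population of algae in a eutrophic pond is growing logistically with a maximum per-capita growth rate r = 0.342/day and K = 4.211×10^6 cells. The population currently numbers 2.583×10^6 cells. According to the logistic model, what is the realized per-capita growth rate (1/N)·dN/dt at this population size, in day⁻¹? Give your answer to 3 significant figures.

(1/N)·dN/dt = r(1 − N/K) = 0.342 × (1 − 2.583×10^6/4.211×10^6).
= 0.342 × 0.38661 = 0.13222.

0.132 per day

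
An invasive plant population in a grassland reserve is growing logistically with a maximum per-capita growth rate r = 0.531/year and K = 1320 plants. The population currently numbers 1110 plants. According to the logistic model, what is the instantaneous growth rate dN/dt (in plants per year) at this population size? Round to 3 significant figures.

dN/dt = rN(1 − N/K) = 0.531 × 1110 × (1 − 1110/1320).
1 − 1110/1320 = 0.15909; dN/dt = 0.531 × 1110 × 0.15909 = 93.77.

93.8 plants per year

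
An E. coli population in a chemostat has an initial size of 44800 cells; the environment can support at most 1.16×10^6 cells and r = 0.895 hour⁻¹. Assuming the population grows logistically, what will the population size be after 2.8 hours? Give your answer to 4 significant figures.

A = (K − N₀)/N₀ = (1.16×10^6 − 44800)/44800 = 24.893.
N(t) = K/(1 + A·e^(−rt)) = 1.16×10^6/(1 + 24.893×e^(−0.895×2.8)).
e^(−2.506) = 0.081594; denominator = 1 + 24.893×0.081594 = 3.0311.
N = 1.16×10^6/3.0311 = 382698.

382700 cells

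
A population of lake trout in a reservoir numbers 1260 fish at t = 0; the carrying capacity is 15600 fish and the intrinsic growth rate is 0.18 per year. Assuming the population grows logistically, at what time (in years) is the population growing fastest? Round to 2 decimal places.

Logistic growth is fastest at N = K/2 = 7800.
A = (K − N₀)/N₀ = 11.381. Set K/(1 + A·e^(−rt)) = K/2 → A·e^(−rt) = 1.
e^(−0.18t) = 1/11.381 = 0.0878661, so t = ln(11.381)/0.18 = 2.4319/0.18 = 13.511.

13.51 years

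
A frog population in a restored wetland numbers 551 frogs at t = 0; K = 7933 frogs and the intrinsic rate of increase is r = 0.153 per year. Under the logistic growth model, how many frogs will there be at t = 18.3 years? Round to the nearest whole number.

A = (K − N₀)/N₀ = (7933 − 551)/551 = 13.397.
N(t) = K/(1 + A·e^(−rt)) = 7933/(1 + 13.397×e^(−0.153×18.3)).
e^(−2.8) = 0.060816; denominator = 1 + 13.397×0.060816 = 1.8148.
N = 7933/1.8148 = 4371.32.

4371 frogs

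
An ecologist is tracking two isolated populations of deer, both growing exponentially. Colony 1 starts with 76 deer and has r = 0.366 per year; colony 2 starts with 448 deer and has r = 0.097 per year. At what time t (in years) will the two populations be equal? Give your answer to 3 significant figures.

6.60 years

Set 76·e^(0.366t) = 448·e^(0.097t).
e^((0.366 − 0.097)t) = 448/76 → e^(0.269·t) = 5.8947.
0.269·t = ln(5.8947) = 1.7741, so t = 1.7741/0.269 = 6.595.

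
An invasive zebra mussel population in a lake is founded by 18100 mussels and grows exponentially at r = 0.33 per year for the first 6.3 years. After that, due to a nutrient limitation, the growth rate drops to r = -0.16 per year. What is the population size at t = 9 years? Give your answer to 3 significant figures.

Phase 1: N(6.3) = 18100·e^(0.33×6.3) = 18100·e^2.079 = 144736.
Phase 2 runs for 9 − 6.3 = 2.7 years at r = -0.16.
N(9) = 144736·e^(-0.16×2.7) = 144736·e^-0.432 = 93964.

94000 mussels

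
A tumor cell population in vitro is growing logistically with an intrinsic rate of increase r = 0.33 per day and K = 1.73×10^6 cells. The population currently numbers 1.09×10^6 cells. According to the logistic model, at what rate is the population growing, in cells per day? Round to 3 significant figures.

133000 cells per day

dN/dt = rN(1 − N/K) = 0.33 × 1.09×10^6 × (1 − 1.09×10^6/1.73×10^6).
1 − 1.09×10^6/1.73×10^6 = 0.36994; dN/dt = 0.33 × 1.09×10^6 × 0.36994 = 1.33068×10^5.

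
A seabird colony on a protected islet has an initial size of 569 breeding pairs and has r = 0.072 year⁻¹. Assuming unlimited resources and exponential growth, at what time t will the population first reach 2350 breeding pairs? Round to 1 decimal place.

19.7 years

Set N₀·e^(rt) = 2350: e^(0.072·t) = 2350/569 = 4.1301.
0.072·t = ln(4.1301) = 1.4183, so t = 1.4183/0.072 = 19.698.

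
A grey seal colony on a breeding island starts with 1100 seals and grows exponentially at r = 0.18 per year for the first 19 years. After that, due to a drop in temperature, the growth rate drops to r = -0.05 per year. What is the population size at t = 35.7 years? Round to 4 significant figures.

14590 seals

Phase 1: N(19) = 1100·e^(0.18×19) = 1100·e^3.42 = 33626.4.
Phase 2 runs for 35.7 − 19 = 16.7 years at r = -0.05.
N(35.7) = 33626.4·e^(-0.05×16.7) = 33626.4·e^-0.835 = 14589.6.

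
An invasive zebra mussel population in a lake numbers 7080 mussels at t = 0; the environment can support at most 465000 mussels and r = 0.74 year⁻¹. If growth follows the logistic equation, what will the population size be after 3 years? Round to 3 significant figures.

57900 mussels

A = (K − N₀)/N₀ = (465000 − 7080)/7080 = 64.678.
N(t) = K/(1 + A·e^(−rt)) = 465000/(1 + 64.678×e^(−0.74×3)).
e^(−2.22) = 0.10861; denominator = 1 + 64.678×0.10861 = 8.0246.
N = 465000/8.0246 = 57946.7.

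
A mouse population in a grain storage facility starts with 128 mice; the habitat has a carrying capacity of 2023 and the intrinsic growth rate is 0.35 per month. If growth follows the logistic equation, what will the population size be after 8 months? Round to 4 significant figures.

1065 mice

A = (K − N₀)/N₀ = (2023 − 128)/128 = 14.805.
N(t) = K/(1 + A·e^(−rt)) = 2023/(1 + 14.805×e^(−0.35×8)).
e^(−2.8) = 0.06081; denominator = 1 + 14.805×0.06081 = 1.9003.
N = 2023/1.9003 = 1064.58.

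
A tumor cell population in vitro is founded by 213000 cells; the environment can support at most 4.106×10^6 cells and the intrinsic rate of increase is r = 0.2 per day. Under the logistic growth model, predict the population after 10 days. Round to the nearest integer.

A = (K − N₀)/N₀ = (4.106×10^6 − 213000)/213000 = 18.277.
N(t) = K/(1 + A·e^(−rt)) = 4.106×10^6/(1 + 18.277×e^(−0.2×10)).
e^(−2) = 0.13534; denominator = 1 + 18.277×0.13534 = 3.4735.
N = 4.106×10^6/3.4735 = 1.182085×10^6.

1182085 cells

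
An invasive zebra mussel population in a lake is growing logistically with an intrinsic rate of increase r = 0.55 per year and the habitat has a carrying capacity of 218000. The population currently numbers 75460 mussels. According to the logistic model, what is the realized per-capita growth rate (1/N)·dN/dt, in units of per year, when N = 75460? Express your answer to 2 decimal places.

(1/N)·dN/dt = r(1 − N/K) = 0.55 × (1 − 75460/218000).
= 0.55 × 0.65385 = 0.35962.

0.36 per year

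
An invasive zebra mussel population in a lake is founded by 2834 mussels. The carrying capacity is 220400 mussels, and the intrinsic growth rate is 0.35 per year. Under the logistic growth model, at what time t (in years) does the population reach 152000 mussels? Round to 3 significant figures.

14.7 years

A = (K − N₀)/N₀ = (220400 − 2834)/2834 = 76.77.
Solve 220400/(1 + 76.77·e^(−0.35t)) = 152000: 1 + 76.77·e^(−0.35t) = 1.45, so e^(−0.35t) = 0.00586167.
−0.35·t = ln(0.00586167) = -5.1393, so t = 5.1393/0.35 = 14.684.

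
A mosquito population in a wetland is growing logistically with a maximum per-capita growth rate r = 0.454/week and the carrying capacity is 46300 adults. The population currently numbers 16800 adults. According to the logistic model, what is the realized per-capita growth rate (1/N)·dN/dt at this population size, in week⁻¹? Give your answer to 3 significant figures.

(1/N)·dN/dt = r(1 − N/K) = 0.454 × (1 − 16800/46300).
= 0.454 × 0.63715 = 0.28927.

0.289 per week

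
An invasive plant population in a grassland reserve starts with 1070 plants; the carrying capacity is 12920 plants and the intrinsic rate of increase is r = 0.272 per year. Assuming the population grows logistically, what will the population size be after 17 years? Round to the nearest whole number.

11653 plants

A = (K − N₀)/N₀ = (12920 − 1070)/1070 = 11.075.
N(t) = K/(1 + A·e^(−rt)) = 12920/(1 + 11.075×e^(−0.272×17)).
e^(−4.624) = 0.0098135; denominator = 1 + 11.075×0.0098135 = 1.1087.
N = 12920/1.1087 = 11653.5.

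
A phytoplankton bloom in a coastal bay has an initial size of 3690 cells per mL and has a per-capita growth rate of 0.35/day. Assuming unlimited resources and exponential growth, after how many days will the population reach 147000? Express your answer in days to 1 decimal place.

Set N₀·e^(rt) = 147000: e^(0.35·t) = 147000/3690 = 39.837.
0.35·t = ln(39.837) = 3.6848, so t = 3.6848/0.35 = 10.528.

10.5 days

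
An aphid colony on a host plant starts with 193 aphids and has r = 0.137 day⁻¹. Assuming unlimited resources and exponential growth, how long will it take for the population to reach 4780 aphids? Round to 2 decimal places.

Set N₀·e^(rt) = 4780: e^(0.137·t) = 4780/193 = 24.767.
0.137·t = ln(24.767) = 3.2095, so t = 3.2095/0.137 = 23.427.

23.43 days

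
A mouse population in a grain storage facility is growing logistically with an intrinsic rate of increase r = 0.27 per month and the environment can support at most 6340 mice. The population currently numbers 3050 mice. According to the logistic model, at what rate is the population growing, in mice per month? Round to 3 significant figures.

427 mice per month

dN/dt = rN(1 − N/K) = 0.27 × 3050 × (1 − 3050/6340).
1 − 3050/6340 = 0.51893; dN/dt = 0.27 × 3050 × 0.51893 = 427.34.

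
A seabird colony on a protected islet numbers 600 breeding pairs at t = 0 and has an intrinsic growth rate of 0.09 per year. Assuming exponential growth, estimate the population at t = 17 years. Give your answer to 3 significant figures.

N(t) = N₀·e^(rt) = 600 × e^(0.09×17) = 600 × e^1.53.
e^1.53 ≈ 4.6182, so N ≈ 600 × 4.6182 = 2770.91.

2770 breeding pairs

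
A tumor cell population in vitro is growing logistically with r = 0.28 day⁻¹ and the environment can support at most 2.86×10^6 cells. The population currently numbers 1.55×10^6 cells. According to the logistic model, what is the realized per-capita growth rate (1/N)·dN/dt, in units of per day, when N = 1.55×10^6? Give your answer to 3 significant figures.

0.128 per day

(1/N)·dN/dt = r(1 − N/K) = 0.28 × (1 − 1.55×10^6/2.86×10^6).
= 0.28 × 0.45804 = 0.12825.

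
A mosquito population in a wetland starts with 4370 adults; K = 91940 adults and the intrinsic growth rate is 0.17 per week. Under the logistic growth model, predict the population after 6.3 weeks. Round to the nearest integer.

A = (K − N₀)/N₀ = (91940 − 4370)/4370 = 20.039.
N(t) = K/(1 + A·e^(−rt)) = 91940/(1 + 20.039×e^(−0.17×6.3)).
e^(−1.071) = 0.34267; denominator = 1 + 20.039×0.34267 = 7.8666.
N = 91940/7.8666 = 11687.3.

11687 adults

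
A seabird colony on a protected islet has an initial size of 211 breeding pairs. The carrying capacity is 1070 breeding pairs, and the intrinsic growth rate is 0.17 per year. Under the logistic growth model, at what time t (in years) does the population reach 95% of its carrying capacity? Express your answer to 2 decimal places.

A = (K − N₀)/N₀ = (1070 − 211)/211 = 4.0711.
Solve 1070/(1 + 4.0711·e^(−0.17t)) = 1016.5: 1 + 4.0711·e^(−0.17t) = 1.0526, so e^(−0.17t) = 0.0129281.
−0.17·t = ln(0.0129281) = -4.3483, so t = 4.3483/0.17 = 25.579.

25.58 years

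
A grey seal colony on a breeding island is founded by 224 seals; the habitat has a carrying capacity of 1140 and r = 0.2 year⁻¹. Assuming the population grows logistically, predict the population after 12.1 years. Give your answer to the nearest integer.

A = (K − N₀)/N₀ = (1140 − 224)/224 = 4.0893.
N(t) = K/(1 + A·e^(−rt)) = 1140/(1 + 4.0893×e^(−0.2×12.1)).
e^(−2.42) = 0.088922; denominator = 1 + 4.0893×0.088922 = 1.3636.
N = 1140/1.3636 = 836.006.

836 seals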